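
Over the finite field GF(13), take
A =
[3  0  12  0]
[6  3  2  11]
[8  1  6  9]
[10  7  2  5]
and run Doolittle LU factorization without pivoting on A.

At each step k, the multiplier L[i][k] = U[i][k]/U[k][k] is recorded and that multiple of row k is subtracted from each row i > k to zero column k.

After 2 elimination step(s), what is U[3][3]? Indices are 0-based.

[col 0] pivot 3
  R1 -= 2*R0 → (0, 3, 4, 11)  (L[1][0] := 2)
  R2 -= 7*R0 → (0, 1, 0, 9)  (L[2][0] := 7)
  R3 -= 12*R0 → (0, 7, 1, 5)  (L[3][0] := 12)
[col 1] pivot 3
  R2 -= 9*R1 → (0, 0, 3, 1)  (L[2][1] := 9)
  R3 -= 11*R1 → (0, 0, 9, 1)  (L[3][1] := 11)

U[3][3] = 1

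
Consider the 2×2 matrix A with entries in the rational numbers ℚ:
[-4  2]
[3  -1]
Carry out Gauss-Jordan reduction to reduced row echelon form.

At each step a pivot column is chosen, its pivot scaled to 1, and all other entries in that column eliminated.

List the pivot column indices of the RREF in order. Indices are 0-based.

pivot(0,0)=-4: scale R0 → (1, -1/2)
  clear (1,0): R1 −= (3)R0 → (0, 1/2)
pivot(1,1)=1/2: scale R1 → (0, 1)
  clear (0,1): R0 −= (-1/2)R1 → (1, 0)

pivot columns: 0, 1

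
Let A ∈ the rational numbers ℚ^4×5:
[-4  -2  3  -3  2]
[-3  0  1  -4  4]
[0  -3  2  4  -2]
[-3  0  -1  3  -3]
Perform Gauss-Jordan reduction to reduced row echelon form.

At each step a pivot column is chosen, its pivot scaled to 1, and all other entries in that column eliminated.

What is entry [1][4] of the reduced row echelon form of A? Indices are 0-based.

pivot(0,0)=-4: scale R0 → (1, 1/2, -3/4, 3/4, -1/2)
  clear (1,0): R1 −= (-3)R0 → (0, 3/2, -5/4, -7/4, 5/2)
  clear (3,0): R3 −= (-3)R0 → (0, 3/2, -13/4, 21/4, -9/2)
pivot(1,1)=3/2: scale R1 → (0, 1, -5/6, -7/6, 5/3)
  clear (0,1): R0 −= (1/2)R1 → (1, 0, -1/3, 4/3, -4/3)
  clear (2,1): R2 −= (-3)R1 → (0, 0, -1/2, 1/2, 3)
  clear (3,1): R3 −= (3/2)R1 → (0, 0, -2, 7, -7)
pivot(2,2)=-1/2: scale R2 → (0, 0, 1, -1, -6)
  clear (0,2): R0 −= (-1/3)R2 → (1, 0, 0, 1, -10/3)
  clear (1,2): R1 −= (-5/6)R2 → (0, 1, 0, -2, -10/3)
  clear (3,2): R3 −= (-2)R2 → (0, 0, 0, 5, -19)
pivot(3,3)=5: scale R3 → (0, 0, 0, 1, -19/5)
  clear (0,3): R0 −= (1)R3 → (1, 0, 0, 0, 7/15)
  clear (1,3): R1 −= (-2)R3 → (0, 1, 0, 0, -164/15)
  clear (2,3): R2 −= (-1)R3 → (0, 0, 1, 0, -49/5)

M[1][4] = -164/15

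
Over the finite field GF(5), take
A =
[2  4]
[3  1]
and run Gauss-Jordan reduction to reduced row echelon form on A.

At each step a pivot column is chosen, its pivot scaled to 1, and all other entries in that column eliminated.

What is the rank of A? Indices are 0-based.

pivot(0,0)=2: scale R0 → (1, 2)
  clear (1,0): R1 −= (3)R0 → (0, 0)
col 1: no nonzero at/below row 1; advance.

rank = 1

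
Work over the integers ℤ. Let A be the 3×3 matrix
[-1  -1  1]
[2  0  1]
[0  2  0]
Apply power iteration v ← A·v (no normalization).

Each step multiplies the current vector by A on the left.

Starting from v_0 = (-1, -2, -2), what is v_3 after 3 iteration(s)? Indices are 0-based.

v_0 = (-1, -2, -2).
v_1 = A·v_0 = (1, -4, -4).
v_2 = A·v_1 = (-1, -2, -8).
v_3 = A·v_2 = (-5, -10, -4).

v_3 = (-5, -10, -4)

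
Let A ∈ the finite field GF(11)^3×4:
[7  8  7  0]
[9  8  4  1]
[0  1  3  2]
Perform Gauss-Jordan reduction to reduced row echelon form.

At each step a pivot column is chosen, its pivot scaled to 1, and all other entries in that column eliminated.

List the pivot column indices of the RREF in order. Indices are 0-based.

pivot columns: 0, 1, 2

[1] R0 /= 7  ⇒  (1, 9, 1, 0)
     R1 -= 9·R0  ⇒  (0, 4, 6, 1)
[2] R1 /= 4  ⇒  (0, 1, 7, 3)
     R0 -= 9·R1  ⇒  (1, 0, 4, 6)
     R2 -= 1·R1  ⇒  (0, 0, 7, 10)
[3] R2 /= 7  ⇒  (0, 0, 1, 3)
     R0 -= 4·R2  ⇒  (1, 0, 0, 5)
     R1 -= 7·R2  ⇒  (0, 1, 0, 4)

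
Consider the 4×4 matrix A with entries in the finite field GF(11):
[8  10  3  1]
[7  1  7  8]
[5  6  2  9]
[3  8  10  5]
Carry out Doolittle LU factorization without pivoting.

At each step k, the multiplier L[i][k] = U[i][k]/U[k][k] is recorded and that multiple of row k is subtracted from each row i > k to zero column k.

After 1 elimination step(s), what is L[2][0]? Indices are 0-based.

L[2][0] = 2

Step 1: pivot at (0,0) is 8.
  row1 ← row1 − (5)·row0  ⇒  L[1][0]=5, U row1=(0, 6, 3, 3)
  row2 ← row2 − (2)·row0  ⇒  L[2][0]=2, U row2=(0, 8, 7, 7)
  row3 ← row3 − (10)·row0  ⇒  L[3][0]=10, U row3=(0, 7, 2, 6)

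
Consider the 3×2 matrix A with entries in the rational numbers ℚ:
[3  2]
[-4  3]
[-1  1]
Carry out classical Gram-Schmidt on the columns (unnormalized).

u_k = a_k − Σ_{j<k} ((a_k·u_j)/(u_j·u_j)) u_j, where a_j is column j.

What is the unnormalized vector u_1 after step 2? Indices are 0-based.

u_1 = (73/26, 25/13, 19/26)

Step 1: u_0 = a_0 = (3, -4, -1).
Step 2: u_1 = a_1 − (-7/26)·u_0 = (73/26, 25/13, 19/26).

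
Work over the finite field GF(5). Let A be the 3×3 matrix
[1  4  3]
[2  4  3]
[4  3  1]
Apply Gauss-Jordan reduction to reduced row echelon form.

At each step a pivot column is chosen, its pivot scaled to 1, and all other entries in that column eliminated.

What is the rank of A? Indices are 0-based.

rank = 2

step 1: normalize row 0 (÷1) = (1, 4, 3)
  row 1: subtract 2×row0 = (0, 1, 2)
  row 2: subtract 4×row0 = (0, 2, 4)
step 2: normalize row 1 (÷1) = (0, 1, 2)
  row 0: subtract 4×row1 = (1, 0, 0)
  row 2: subtract 2×row1 = (0, 0, 0)
skip col 2 (zero from row 2)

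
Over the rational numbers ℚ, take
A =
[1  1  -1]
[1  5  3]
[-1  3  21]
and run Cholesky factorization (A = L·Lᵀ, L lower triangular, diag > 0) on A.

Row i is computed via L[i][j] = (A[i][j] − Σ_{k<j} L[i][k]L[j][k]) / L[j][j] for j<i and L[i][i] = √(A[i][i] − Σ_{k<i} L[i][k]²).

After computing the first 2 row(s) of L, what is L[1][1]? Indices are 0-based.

Step 1: L[0][0] = √(1) = 1.
  L[1][0] = (1) / L[0][0] = 1.
Step 2: L[1][1] = √(4) = 2.

L[1][1] = 2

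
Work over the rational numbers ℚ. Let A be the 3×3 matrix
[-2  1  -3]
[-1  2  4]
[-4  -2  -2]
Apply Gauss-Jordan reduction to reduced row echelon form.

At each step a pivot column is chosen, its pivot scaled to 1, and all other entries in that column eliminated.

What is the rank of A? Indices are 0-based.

rank = 3

pivot(0,0)=-2: scale R0 → (1, -1/2, 3/2)
  clear (1,0): R1 −= (-1)R0 → (0, 3/2, 11/2)
  clear (2,0): R2 −= (-4)R0 → (0, -4, 4)
pivot(1,1)=3/2: scale R1 → (0, 1, 11/3)
  clear (0,1): R0 −= (-1/2)R1 → (1, 0, 10/3)
  clear (2,1): R2 −= (-4)R1 → (0, 0, 56/3)
pivot(2,2)=56/3: scale R2 → (0, 0, 1)
  clear (0,2): R0 −= (10/3)R2 → (1, 0, 0)
  clear (1,2): R1 −= (11/3)R2 → (0, 1, 0)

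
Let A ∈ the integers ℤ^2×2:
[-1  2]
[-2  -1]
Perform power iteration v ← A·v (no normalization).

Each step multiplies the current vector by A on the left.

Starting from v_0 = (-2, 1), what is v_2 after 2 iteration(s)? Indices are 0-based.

v_0 = (-2, 1).
v_1 = A·v_0 = (4, 3).
v_2 = A·v_1 = (2, -11).

v_2 = (2, -11)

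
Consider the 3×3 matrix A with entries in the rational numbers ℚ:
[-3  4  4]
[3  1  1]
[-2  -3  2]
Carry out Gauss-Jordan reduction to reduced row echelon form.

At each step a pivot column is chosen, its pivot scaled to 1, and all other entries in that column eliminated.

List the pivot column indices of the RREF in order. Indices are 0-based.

[1] R0 /= -3  ⇒  (1, -4/3, -4/3)
     R1 -= 3·R0  ⇒  (0, 5, 5)
     R2 -= -2·R0  ⇒  (0, -17/3, -2/3)
[2] R1 /= 5  ⇒  (0, 1, 1)
     R0 -= -4/3·R1  ⇒  (1, 0, 0)
     R2 -= -17/3·R1  ⇒  (0, 0, 5)
[3] R2 /= 5  ⇒  (0, 0, 1)
     R1 -= 1·R2  ⇒  (0, 1, 0)

pivot columns: 0, 1, 2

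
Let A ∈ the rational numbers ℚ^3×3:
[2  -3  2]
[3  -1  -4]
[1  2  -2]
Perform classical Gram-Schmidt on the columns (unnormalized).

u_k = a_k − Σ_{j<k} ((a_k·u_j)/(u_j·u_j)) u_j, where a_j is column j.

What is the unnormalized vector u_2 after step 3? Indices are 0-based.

u_2 = (4/3, -4/3, 4/3)

Step 1: u_0 = a_0 = (2, 3, 1).
Step 2: u_1 = a_1 − (-1/2)·u_0 = (-2, 1/2, 5/2).
Step 3: u_2 = a_2 − (-5/7)·u_0 − (-22/21)·u_1 = (4/3, -4/3, 4/3).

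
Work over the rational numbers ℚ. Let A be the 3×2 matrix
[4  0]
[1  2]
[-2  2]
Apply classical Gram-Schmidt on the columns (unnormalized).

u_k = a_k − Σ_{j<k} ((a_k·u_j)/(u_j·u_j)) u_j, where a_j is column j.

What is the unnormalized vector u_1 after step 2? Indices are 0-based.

Step 1: u_0 = a_0 = (4, 1, -2).
Step 2: u_1 = a_1 − (-2/21)·u_0 = (8/21, 44/21, 38/21).

u_1 = (8/21, 44/21, 38/21)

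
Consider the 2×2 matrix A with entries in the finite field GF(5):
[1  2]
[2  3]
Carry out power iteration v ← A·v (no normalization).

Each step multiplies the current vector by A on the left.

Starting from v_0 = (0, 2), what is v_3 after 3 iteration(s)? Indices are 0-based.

v_3 = (3, 0)

v_0 = (0, 2).
v_1 = A·v_0 = (4, 1).
v_2 = A·v_1 = (1, 1).
v_3 = A·v_2 = (3, 0).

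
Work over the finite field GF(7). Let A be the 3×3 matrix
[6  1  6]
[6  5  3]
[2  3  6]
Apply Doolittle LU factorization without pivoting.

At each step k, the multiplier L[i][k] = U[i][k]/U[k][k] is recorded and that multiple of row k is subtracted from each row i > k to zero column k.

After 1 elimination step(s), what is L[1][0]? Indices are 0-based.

L[1][0] = 1

Step 1: pivot at (0,0) is 6.
  row1 ← row1 − (1)·row0  ⇒  L[1][0]=1, U row1=(0, 4, 4)
  row2 ← row2 − (5)·row0  ⇒  L[2][0]=5, U row2=(0, 5, 4)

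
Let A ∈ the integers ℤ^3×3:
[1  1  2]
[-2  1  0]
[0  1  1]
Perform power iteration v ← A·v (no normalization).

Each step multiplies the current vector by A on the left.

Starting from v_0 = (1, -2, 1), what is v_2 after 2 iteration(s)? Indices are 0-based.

v_2 = (-5, -6, -5)

v_0 = (1, -2, 1).
v_1 = A·v_0 = (1, -4, -1).
v_2 = A·v_1 = (-5, -6, -5).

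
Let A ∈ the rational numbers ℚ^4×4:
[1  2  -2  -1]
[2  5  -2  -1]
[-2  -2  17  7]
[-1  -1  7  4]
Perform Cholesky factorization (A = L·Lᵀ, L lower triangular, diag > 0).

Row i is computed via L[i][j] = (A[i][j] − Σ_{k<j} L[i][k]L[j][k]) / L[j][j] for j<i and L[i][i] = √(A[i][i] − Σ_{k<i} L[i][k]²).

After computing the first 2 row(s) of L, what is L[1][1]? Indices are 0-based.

Step 1: L[0][0] = √(1) = 1.
  L[1][0] = (2) / L[0][0] = 2.
Step 2: L[1][1] = √(1) = 1.

L[1][1] = 1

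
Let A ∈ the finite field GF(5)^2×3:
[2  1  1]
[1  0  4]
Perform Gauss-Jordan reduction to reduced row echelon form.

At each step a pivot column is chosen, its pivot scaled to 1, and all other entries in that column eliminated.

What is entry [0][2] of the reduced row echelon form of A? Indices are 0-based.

step 1: normalize row 0 (÷2) = (1, 3, 3)
  row 1: subtract 1×row0 = (0, 2, 1)
step 2: normalize row 1 (÷2) = (0, 1, 3)
  row 0: subtract 3×row1 = (1, 0, 4)

M[0][2] = 4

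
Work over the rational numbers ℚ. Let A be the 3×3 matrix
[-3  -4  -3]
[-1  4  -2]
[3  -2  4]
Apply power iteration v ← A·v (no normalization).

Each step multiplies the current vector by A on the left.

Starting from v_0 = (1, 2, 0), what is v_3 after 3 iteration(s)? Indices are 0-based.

v_3 = (-35, 258, -262)

v_0 = (1, 2, 0).
v_1 = A·v_0 = (-11, 7, -1).
v_2 = A·v_1 = (8, 41, -51).
v_3 = A·v_2 = (-35, 258, -262).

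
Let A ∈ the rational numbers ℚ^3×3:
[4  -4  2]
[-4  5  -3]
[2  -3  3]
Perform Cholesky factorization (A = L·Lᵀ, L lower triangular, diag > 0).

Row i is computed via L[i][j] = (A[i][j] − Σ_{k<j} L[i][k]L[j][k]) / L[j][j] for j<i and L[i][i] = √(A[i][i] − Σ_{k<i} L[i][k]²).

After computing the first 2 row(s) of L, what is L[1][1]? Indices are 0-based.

L[1][1] = 1

Step 1: L[0][0] = √(4) = 2.
  L[1][0] = (-4) / L[0][0] = -2.
Step 2: L[1][1] = √(1) = 1.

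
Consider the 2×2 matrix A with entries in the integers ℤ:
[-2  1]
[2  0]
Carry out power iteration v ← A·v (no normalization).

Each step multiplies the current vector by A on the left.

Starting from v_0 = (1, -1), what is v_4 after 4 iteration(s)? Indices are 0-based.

v_4 = (60, -44)

v_0 = (1, -1).
v_1 = A·v_0 = (-3, 2).
v_2 = A·v_1 = (8, -6).
v_3 = A·v_2 = (-22, 16).
v_4 = A·v_3 = (60, -44).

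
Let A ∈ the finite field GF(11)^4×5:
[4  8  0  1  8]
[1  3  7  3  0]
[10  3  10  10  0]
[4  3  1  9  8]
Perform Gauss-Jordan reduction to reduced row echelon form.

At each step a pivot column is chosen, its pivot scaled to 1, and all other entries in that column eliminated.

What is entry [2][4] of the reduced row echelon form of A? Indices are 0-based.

pivot(0,0)=4: scale R0 → (1, 2, 0, 3, 2)
  clear (1,0): R1 −= (1)R0 → (0, 1, 7, 0, 9)
  clear (2,0): R2 −= (10)R0 → (0, 5, 10, 2, 2)
  clear (3,0): R3 −= (4)R0 → (0, 6, 1, 8, 0)
pivot(1,1)=1: scale R1 → (0, 1, 7, 0, 9)
  clear (0,1): R0 −= (2)R1 → (1, 0, 8, 3, 6)
  clear (2,1): R2 −= (5)R1 → (0, 0, 8, 2, 1)
  clear (3,1): R3 −= (6)R1 → (0, 0, 3, 8, 1)
pivot(2,2)=8: scale R2 → (0, 0, 1, 3, 7)
  clear (0,2): R0 −= (8)R2 → (1, 0, 0, 1, 5)
  clear (1,2): R1 −= (7)R2 → (0, 1, 0, 1, 4)
  clear (3,2): R3 −= (3)R2 → (0, 0, 0, 10, 2)
pivot(3,3)=10: scale R3 → (0, 0, 0, 1, 9)
  clear (0,3): R0 −= (1)R3 → (1, 0, 0, 0, 7)
  clear (1,3): R1 −= (1)R3 → (0, 1, 0, 0, 6)
  clear (2,3): R2 −= (3)R3 → (0, 0, 1, 0, 2)

M[2][4] = 2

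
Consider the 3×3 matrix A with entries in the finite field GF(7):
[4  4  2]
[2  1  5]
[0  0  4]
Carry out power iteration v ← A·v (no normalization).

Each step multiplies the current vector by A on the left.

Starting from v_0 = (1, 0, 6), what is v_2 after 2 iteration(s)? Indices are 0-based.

v_0 = (1, 0, 6).
v_1 = A·v_0 = (2, 4, 3).
v_2 = A·v_1 = (2, 2, 5).

v_2 = (2, 2, 5)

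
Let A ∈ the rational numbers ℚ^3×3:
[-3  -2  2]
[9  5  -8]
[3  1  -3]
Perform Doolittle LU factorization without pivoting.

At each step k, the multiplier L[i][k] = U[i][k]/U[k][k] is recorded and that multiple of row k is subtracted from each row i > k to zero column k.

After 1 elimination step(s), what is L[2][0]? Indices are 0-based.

L[2][0] = -1

[col 0] pivot -3
  R1 -= -3*R0 → (0, -1, -2)  (L[1][0] := -3)
  R2 -= -1*R0 → (0, -1, -1)  (L[2][0] := -1)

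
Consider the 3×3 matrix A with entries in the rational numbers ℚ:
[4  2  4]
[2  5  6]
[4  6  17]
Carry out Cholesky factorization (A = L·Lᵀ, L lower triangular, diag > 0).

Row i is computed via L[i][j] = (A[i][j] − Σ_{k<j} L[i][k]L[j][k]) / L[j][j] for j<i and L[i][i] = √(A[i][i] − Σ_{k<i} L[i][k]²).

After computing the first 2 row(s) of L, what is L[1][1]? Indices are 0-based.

L[1][1] = 2

Step 1: L[0][0] = √(4) = 2.
  L[1][0] = (2) / L[0][0] = 1.
Step 2: L[1][1] = √(4) = 2.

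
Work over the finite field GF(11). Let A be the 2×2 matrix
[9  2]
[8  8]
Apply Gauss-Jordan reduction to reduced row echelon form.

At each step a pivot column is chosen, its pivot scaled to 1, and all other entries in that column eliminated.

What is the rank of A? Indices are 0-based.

rank = 2

pivot(0,0)=9: scale R0 → (1, 10)
  clear (1,0): R1 −= (8)R0 → (0, 5)
pivot(1,1)=5: scale R1 → (0, 1)
  clear (0,1): R0 −= (10)R1 → (1, 0)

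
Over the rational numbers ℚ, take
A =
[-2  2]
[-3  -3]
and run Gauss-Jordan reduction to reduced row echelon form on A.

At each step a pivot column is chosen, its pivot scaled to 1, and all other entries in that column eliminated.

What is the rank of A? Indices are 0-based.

rank = 2

step 1: normalize row 0 (÷-2) = (1, -1)
  row 1: subtract -3×row0 = (0, -6)
step 2: normalize row 1 (÷-6) = (0, 1)
  row 0: subtract -1×row1 = (1, 0)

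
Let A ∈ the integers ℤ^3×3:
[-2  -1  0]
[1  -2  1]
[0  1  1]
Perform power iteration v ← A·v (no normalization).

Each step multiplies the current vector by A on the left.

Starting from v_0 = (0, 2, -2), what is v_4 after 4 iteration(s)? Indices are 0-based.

v_4 = (76, 6, -12)

v_0 = (0, 2, -2).
v_1 = A·v_0 = (-2, -6, 0).
v_2 = A·v_1 = (10, 10, -6).
v_3 = A·v_2 = (-30, -16, 4).
v_4 = A·v_3 = (76, 6, -12).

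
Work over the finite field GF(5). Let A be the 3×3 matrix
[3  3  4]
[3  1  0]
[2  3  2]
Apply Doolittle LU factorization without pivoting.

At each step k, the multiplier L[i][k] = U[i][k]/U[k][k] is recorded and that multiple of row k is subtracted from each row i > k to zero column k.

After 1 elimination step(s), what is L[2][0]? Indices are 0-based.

L[2][0] = 4

k=0: U[0][0]=3
  eliminate (1,0): mult=1, new row 1: (0, 3, 1); set L[1][0]=1
  eliminate (2,0): mult=4, new row 2: (0, 1, 1); set L[2][0]=4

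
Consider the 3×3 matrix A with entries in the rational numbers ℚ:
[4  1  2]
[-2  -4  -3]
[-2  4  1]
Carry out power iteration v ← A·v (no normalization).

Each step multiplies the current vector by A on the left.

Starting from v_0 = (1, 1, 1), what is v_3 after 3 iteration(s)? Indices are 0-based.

v_0 = (1, 1, 1).
v_1 = A·v_0 = (7, -9, 3).
v_2 = A·v_1 = (25, 13, -47).
v_3 = A·v_2 = (19, 39, -45).

v_3 = (19, 39, -45)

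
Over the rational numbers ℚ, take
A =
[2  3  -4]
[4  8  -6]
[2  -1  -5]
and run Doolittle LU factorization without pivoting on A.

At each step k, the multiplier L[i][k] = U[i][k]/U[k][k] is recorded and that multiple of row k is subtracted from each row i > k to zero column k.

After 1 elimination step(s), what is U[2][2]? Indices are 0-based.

U[2][2] = -1

k=0: U[0][0]=2
  eliminate (1,0): mult=2, new row 1: (0, 2, 2); set L[1][0]=2
  eliminate (2,0): mult=1, new row 2: (0, -4, -1); set L[2][0]=1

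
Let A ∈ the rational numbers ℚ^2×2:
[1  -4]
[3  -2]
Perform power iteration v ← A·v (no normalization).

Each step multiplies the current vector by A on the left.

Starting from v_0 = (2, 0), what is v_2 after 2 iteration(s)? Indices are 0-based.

v_0 = (2, 0).
v_1 = A·v_0 = (2, 6).
v_2 = A·v_1 = (-22, -6).

v_2 = (-22, -6)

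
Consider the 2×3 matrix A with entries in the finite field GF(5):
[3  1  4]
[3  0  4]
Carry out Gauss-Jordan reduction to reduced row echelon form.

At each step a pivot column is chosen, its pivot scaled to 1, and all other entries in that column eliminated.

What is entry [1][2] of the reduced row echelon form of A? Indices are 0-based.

[1] R0 /= 3  ⇒  (1, 2, 3)
     R1 -= 3·R0  ⇒  (0, 4, 0)
[2] R1 /= 4  ⇒  (0, 1, 0)
     R0 -= 2·R1  ⇒  (1, 0, 3)

M[1][2] = 0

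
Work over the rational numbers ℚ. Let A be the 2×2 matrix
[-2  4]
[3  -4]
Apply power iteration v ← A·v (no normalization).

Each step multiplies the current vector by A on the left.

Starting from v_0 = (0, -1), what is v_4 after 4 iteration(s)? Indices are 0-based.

v_0 = (0, -1).
v_1 = A·v_0 = (-4, 4).
v_2 = A·v_1 = (24, -28).
v_3 = A·v_2 = (-160, 184).
v_4 = A·v_3 = (1056, -1216).

v_4 = (1056, -1216)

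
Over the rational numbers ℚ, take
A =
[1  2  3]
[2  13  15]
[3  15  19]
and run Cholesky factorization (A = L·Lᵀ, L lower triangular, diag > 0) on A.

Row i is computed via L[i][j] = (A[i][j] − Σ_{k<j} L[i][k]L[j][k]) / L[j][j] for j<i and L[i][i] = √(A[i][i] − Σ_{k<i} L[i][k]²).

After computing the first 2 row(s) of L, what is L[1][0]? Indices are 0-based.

L[1][0] = 2

Step 1: L[0][0] = √(1) = 1.
  L[1][0] = (2) / L[0][0] = 2.
Step 2: L[1][1] = √(9) = 3.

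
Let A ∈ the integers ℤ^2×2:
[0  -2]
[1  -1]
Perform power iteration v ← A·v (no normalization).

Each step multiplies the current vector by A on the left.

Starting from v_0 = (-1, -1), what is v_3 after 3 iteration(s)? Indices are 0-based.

v_0 = (-1, -1).
v_1 = A·v_0 = (2, 0).
v_2 = A·v_1 = (0, 2).
v_3 = A·v_2 = (-4, -2).

v_3 = (-4, -2)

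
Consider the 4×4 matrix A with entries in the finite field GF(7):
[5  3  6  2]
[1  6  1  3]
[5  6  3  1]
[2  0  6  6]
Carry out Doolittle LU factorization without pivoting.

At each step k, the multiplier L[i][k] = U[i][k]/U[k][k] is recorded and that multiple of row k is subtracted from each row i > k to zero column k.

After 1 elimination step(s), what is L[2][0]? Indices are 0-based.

L[2][0] = 1

k=0: U[0][0]=5
  eliminate (1,0): mult=3, new row 1: (0, 4, 4, 4); set L[1][0]=3
  eliminate (2,0): mult=1, new row 2: (0, 3, 4, 6); set L[2][0]=1
  eliminate (3,0): mult=6, new row 3: (0, 3, 5, 1); set L[3][0]=6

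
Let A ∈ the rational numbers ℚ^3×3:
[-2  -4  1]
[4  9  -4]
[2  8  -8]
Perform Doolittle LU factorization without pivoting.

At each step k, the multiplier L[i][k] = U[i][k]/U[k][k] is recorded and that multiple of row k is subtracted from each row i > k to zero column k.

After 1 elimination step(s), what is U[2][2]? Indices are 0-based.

U[2][2] = -7

[col 0] pivot -2
  R1 -= -2*R0 → (0, 1, -2)  (L[1][0] := -2)
  R2 -= -1*R0 → (0, 4, -7)  (L[2][0] := -1)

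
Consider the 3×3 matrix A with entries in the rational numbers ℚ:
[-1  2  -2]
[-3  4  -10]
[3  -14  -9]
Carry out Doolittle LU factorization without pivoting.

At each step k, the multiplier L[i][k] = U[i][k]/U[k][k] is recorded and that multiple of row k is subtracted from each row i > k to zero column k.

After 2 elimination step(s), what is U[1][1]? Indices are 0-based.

U[1][1] = -2

Step 1: pivot at (0,0) is -1.
  row1 ← row1 − (3)·row0  ⇒  L[1][0]=3, U row1=(0, -2, -4)
  row2 ← row2 − (-3)·row0  ⇒  L[2][0]=-3, U row2=(0, -8, -15)
Step 2: pivot at (1,1) is -2.
  row2 ← row2 − (4)·row1  ⇒  L[2][1]=4, U row2=(0, 0, 1)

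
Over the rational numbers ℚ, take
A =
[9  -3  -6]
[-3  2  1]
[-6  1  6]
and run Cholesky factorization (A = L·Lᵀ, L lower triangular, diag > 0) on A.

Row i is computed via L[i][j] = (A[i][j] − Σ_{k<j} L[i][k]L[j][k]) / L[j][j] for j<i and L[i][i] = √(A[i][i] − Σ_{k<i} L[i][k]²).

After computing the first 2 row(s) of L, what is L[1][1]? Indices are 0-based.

Step 1: L[0][0] = √(9) = 3.
  L[1][0] = (-3) / L[0][0] = -1.
Step 2: L[1][1] = √(1) = 1.

L[1][1] = 1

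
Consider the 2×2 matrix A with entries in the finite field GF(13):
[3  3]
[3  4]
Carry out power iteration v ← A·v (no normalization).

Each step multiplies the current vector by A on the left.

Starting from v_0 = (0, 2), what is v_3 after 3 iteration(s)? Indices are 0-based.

v_3 = (3, 1)

v_0 = (0, 2).
v_1 = A·v_0 = (6, 8).
v_2 = A·v_1 = (3, 11).
v_3 = A·v_2 = (3, 1).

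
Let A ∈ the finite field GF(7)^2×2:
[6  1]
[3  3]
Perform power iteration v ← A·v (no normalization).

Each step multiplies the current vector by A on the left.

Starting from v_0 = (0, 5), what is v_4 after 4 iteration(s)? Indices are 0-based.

v_4 = (6, 3)

v_0 = (0, 5).
v_1 = A·v_0 = (5, 1).
v_2 = A·v_1 = (3, 4).
v_3 = A·v_2 = (1, 0).
v_4 = A·v_3 = (6, 3).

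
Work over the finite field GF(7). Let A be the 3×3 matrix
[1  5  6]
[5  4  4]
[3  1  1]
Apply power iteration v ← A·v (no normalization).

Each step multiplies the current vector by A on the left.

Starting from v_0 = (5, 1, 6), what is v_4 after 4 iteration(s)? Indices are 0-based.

v_0 = (5, 1, 6).
v_1 = A·v_0 = (4, 4, 1).
v_2 = A·v_1 = (2, 5, 3).
v_3 = A·v_2 = (3, 0, 0).
v_4 = A·v_3 = (3, 1, 2).

v_4 = (3, 1, 2)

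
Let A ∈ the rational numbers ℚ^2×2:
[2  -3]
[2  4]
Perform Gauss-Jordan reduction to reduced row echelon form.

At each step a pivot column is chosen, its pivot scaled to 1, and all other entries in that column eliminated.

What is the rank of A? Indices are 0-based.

pivot(0,0)=2: scale R0 → (1, -3/2)
  clear (1,0): R1 −= (2)R0 → (0, 7)
pivot(1,1)=7: scale R1 → (0, 1)
  clear (0,1): R0 −= (-3/2)R1 → (1, 0)

rank = 2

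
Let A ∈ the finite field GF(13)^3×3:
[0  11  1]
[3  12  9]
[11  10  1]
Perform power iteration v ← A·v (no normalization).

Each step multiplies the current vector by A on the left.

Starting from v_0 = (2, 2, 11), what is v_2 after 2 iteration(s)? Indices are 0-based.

v_0 = (2, 2, 11).
v_1 = A·v_0 = (7, 12, 1).
v_2 = A·v_1 = (3, 5, 3).

v_2 = (3, 5, 3)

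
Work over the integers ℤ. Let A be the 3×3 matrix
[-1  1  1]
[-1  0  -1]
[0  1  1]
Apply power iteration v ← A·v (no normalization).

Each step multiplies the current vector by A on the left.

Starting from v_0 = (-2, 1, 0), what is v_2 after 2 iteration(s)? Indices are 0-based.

v_2 = (0, -4, 3)

v_0 = (-2, 1, 0).
v_1 = A·v_0 = (3, 2, 1).
v_2 = A·v_1 = (0, -4, 3).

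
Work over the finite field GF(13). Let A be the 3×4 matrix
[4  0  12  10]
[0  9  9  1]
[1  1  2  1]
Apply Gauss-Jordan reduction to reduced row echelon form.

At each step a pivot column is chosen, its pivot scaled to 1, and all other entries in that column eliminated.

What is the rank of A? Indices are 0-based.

[1] R0 /= 4  ⇒  (1, 0, 3, 9)
     R2 -= 1·R0  ⇒  (0, 1, 12, 5)
[2] R1 /= 9  ⇒  (0, 1, 1, 3)
     R2 -= 1·R1  ⇒  (0, 0, 11, 2)
[3] R2 /= 11  ⇒  (0, 0, 1, 12)
     R0 -= 3·R2  ⇒  (1, 0, 0, 12)
     R1 -= 1·R2  ⇒  (0, 1, 0, 4)

rank = 3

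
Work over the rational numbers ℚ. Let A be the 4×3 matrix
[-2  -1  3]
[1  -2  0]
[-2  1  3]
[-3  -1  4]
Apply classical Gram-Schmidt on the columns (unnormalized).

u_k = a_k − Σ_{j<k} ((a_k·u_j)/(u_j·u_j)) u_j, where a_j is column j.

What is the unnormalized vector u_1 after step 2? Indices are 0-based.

u_1 = (-8/9, -37/18, 10/9, -5/6)

Step 1: u_0 = a_0 = (-2, 1, -2, -3).
Step 2: u_1 = a_1 − (1/18)·u_0 = (-8/9, -37/18, 10/9, -5/6).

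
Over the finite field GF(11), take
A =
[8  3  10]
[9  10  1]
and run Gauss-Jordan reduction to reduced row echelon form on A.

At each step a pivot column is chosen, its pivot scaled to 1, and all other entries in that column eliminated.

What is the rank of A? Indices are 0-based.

rank = 2

[1] R0 /= 8  ⇒  (1, 10, 4)
     R1 -= 9·R0  ⇒  (0, 8, 9)
[2] R1 /= 8  ⇒  (0, 1, 8)
     R0 -= 10·R1  ⇒  (1, 0, 1)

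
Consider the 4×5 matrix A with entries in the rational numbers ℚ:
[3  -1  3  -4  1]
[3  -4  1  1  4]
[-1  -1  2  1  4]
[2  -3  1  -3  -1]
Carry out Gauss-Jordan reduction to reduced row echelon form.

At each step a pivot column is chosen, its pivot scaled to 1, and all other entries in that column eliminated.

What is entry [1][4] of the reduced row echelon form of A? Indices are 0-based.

pivot(0,0)=3: scale R0 → (1, -1/3, 1, -4/3, 1/3)
  clear (1,0): R1 −= (3)R0 → (0, -3, -2, 5, 3)
  clear (2,0): R2 −= (-1)R0 → (0, -4/3, 3, -1/3, 13/3)
  clear (3,0): R3 −= (2)R0 → (0, -7/3, -1, -1/3, -5/3)
pivot(1,1)=-3: scale R1 → (0, 1, 2/3, -5/3, -1)
  clear (0,1): R0 −= (-1/3)R1 → (1, 0, 11/9, -17/9, 0)
  clear (2,1): R2 −= (-4/3)R1 → (0, 0, 35/9, -23/9, 3)
  clear (3,1): R3 −= (-7/3)R1 → (0, 0, 5/9, -38/9, -4)
pivot(2,2)=35/9: scale R2 → (0, 0, 1, -23/35, 27/35)
  clear (0,2): R0 −= (11/9)R2 → (1, 0, 0, -38/35, -33/35)
  clear (1,2): R1 −= (2/3)R2 → (0, 1, 0, -43/35, -53/35)
  clear (3,2): R3 −= (5/9)R2 → (0, 0, 0, -27/7, -31/7)
pivot(3,3)=-27/7: scale R3 → (0, 0, 0, 1, 31/27)
  clear (0,3): R0 −= (-38/35)R3 → (1, 0, 0, 0, 41/135)
  clear (1,3): R1 −= (-43/35)R3 → (0, 1, 0, 0, -14/135)
  clear (2,3): R2 −= (-23/35)R3 → (0, 0, 1, 0, 206/135)

M[1][4] = -14/135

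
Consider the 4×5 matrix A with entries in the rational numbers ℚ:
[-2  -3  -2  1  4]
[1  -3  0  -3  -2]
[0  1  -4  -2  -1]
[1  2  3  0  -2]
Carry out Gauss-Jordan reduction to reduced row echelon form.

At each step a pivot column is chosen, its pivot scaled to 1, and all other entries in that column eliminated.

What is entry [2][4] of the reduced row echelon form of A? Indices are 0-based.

M[2][4] = -2/35

[1] R0 /= -2  ⇒  (1, 3/2, 1, -1/2, -2)
     R1 -= 1·R0  ⇒  (0, -9/2, -1, -5/2, 0)
     R3 -= 1·R0  ⇒  (0, 1/2, 2, 1/2, 0)
[2] R1 /= -9/2  ⇒  (0, 1, 2/9, 5/9, 0)
     R0 -= 3/2·R1  ⇒  (1, 0, 2/3, -4/3, -2)
     R2 -= 1·R1  ⇒  (0, 0, -38/9, -23/9, -1)
     R3 -= 1/2·R1  ⇒  (0, 0, 17/9, 2/9, 0)
[3] R2 /= -38/9  ⇒  (0, 0, 1, 23/38, 9/38)
     R0 -= 2/3·R2  ⇒  (1, 0, 0, -33/19, -41/19)
     R1 -= 2/9·R2  ⇒  (0, 1, 0, 8/19, -1/19)
     R3 -= 17/9·R2  ⇒  (0, 0, 0, -35/38, -17/38)
[4] R3 /= -35/38  ⇒  (0, 0, 0, 1, 17/35)
     R0 -= -33/19·R3  ⇒  (1, 0, 0, 0, -46/35)
     R1 -= 8/19·R3  ⇒  (0, 1, 0, 0, -9/35)
     R2 -= 23/38·R3  ⇒  (0, 0, 1, 0, -2/35)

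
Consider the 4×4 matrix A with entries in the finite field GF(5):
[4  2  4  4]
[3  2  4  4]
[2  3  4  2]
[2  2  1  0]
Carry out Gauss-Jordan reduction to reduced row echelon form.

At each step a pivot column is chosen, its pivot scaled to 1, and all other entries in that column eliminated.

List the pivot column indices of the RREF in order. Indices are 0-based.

[1] R0 /= 4  ⇒  (1, 3, 1, 1)
     R1 -= 3·R0  ⇒  (0, 3, 1, 1)
     R2 -= 2·R0  ⇒  (0, 2, 2, 0)
     R3 -= 2·R0  ⇒  (0, 1, 4, 3)
[2] R1 /= 3  ⇒  (0, 1, 2, 2)
     R0 -= 3·R1  ⇒  (1, 0, 0, 0)
     R2 -= 2·R1  ⇒  (0, 0, 3, 1)
     R3 -= 1·R1  ⇒  (0, 0, 2, 1)
[3] R2 /= 3  ⇒  (0, 0, 1, 2)
     R1 -= 2·R2  ⇒  (0, 1, 0, 3)
     R3 -= 2·R2  ⇒  (0, 0, 0, 2)
[4] R3 /= 2  ⇒  (0, 0, 0, 1)
     R1 -= 3·R3  ⇒  (0, 1, 0, 0)
     R2 -= 2·R3  ⇒  (0, 0, 1, 0)

pivot columns: 0, 1, 2, 3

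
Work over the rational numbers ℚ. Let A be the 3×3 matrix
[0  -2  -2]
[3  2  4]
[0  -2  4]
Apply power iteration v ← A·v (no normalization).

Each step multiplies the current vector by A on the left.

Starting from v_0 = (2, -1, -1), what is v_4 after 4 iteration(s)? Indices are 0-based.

v_4 = (104, -160, -136)

v_0 = (2, -1, -1).
v_1 = A·v_0 = (4, 0, -2).
v_2 = A·v_1 = (4, 4, -8).
v_3 = A·v_2 = (8, -12, -40).
v_4 = A·v_3 = (104, -160, -136).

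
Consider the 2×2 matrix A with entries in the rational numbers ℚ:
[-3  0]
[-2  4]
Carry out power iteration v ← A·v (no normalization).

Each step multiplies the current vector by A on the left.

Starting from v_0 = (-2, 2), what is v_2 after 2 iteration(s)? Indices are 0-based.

v_2 = (-18, 36)

v_0 = (-2, 2).
v_1 = A·v_0 = (6, 12).
v_2 = A·v_1 = (-18, 36).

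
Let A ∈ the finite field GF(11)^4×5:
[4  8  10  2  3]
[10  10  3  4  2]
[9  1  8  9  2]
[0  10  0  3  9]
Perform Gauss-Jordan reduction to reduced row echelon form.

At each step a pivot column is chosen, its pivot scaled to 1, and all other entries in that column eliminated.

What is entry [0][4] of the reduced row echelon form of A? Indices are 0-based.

pivot(0,0)=4: scale R0 → (1, 2, 8, 6, 9)
  clear (1,0): R1 −= (10)R0 → (0, 1, 0, 10, 0)
  clear (2,0): R2 −= (9)R0 → (0, 5, 2, 10, 9)
pivot(1,1)=1: scale R1 → (0, 1, 0, 10, 0)
  clear (0,1): R0 −= (2)R1 → (1, 0, 8, 8, 9)
  clear (2,1): R2 −= (5)R1 → (0, 0, 2, 4, 9)
  clear (3,1): R3 −= (10)R1 → (0, 0, 0, 2, 9)
pivot(2,2)=2: scale R2 → (0, 0, 1, 2, 10)
  clear (0,2): R0 −= (8)R2 → (1, 0, 0, 3, 6)
pivot(3,3)=2: scale R3 → (0, 0, 0, 1, 10)
  clear (0,3): R0 −= (3)R3 → (1, 0, 0, 0, 9)
  clear (1,3): R1 −= (10)R3 → (0, 1, 0, 0, 10)
  clear (2,3): R2 −= (2)R3 → (0, 0, 1, 0, 1)

M[0][4] = 9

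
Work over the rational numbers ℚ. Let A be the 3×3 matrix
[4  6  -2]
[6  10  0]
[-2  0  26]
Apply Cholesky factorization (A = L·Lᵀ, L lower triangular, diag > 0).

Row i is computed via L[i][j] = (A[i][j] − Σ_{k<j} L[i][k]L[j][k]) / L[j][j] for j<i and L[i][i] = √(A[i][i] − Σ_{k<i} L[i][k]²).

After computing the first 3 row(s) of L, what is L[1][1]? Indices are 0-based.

Step 1: L[0][0] = √(4) = 2.
  L[1][0] = (6) / L[0][0] = 3.
Step 2: L[1][1] = √(1) = 1.
  L[2][0] = (-2) / L[0][0] = -1.
  L[2][1] = (3) / L[1][1] = 3.
Step 3: L[2][2] = √(16) = 4.

L[1][1] = 1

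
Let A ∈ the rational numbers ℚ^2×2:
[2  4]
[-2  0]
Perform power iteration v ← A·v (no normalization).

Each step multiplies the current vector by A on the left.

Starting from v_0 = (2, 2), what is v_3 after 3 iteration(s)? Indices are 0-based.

v_3 = (-80, -16)

v_0 = (2, 2).
v_1 = A·v_0 = (12, -4).
v_2 = A·v_1 = (8, -24).
v_3 = A·v_2 = (-80, -16).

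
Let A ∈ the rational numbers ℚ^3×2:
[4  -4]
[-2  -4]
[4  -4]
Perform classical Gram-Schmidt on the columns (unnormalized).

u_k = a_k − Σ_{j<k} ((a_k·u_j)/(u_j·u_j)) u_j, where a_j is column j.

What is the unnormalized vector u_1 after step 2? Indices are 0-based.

u_1 = (-4/3, -16/3, -4/3)

Step 1: u_0 = a_0 = (4, -2, 4).
Step 2: u_1 = a_1 − (-2/3)·u_0 = (-4/3, -16/3, -4/3).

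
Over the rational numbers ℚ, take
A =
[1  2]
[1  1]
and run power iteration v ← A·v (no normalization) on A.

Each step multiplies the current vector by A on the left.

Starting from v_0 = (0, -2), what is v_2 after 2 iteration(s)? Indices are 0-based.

v_2 = (-8, -6)

v_0 = (0, -2).
v_1 = A·v_0 = (-4, -2).
v_2 = A·v_1 = (-8, -6).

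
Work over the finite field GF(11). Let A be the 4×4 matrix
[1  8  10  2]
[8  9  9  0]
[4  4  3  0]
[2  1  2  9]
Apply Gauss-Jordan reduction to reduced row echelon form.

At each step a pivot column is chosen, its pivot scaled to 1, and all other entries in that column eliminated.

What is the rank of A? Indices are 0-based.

pivot(0,0)=1: scale R0 → (1, 8, 10, 2)
  clear (1,0): R1 −= (8)R0 → (0, 0, 6, 6)
  clear (2,0): R2 −= (4)R0 → (0, 5, 7, 3)
  clear (3,0): R3 −= (2)R0 → (0, 7, 4, 5)
pivot(1,1): swap R1↔R2
pivot(1,1)=5: scale R1 → (0, 1, 8, 5)
  clear (0,1): R0 −= (8)R1 → (1, 0, 1, 6)
  clear (3,1): R3 −= (7)R1 → (0, 0, 3, 3)
pivot(2,2)=6: scale R2 → (0, 0, 1, 1)
  clear (0,2): R0 −= (1)R2 → (1, 0, 0, 5)
  clear (1,2): R1 −= (8)R2 → (0, 1, 0, 8)
  clear (3,2): R3 −= (3)R2 → (0, 0, 0, 0)
col 3: no nonzero at/below row 3; advance.

rank = 3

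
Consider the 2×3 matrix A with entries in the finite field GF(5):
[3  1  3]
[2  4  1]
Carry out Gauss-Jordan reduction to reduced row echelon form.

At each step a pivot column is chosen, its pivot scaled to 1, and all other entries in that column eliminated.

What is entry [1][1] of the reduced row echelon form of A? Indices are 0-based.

step 1: normalize row 0 (÷3) = (1, 2, 1)
  row 1: subtract 2×row0 = (0, 0, 4)
skip col 1 (zero from row 1)
step 2: normalize row 1 (÷4) = (0, 0, 1)
  row 0: subtract 1×row1 = (1, 2, 0)

M[1][1] = 0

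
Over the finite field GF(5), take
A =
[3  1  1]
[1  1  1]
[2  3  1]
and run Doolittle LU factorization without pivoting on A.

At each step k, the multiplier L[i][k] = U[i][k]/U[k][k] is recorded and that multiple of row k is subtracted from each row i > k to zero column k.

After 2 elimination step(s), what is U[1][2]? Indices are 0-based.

U[1][2] = 4

Step 1: pivot at (0,0) is 3.
  row1 ← row1 − (2)·row0  ⇒  L[1][0]=2, U row1=(0, 4, 4)
  row2 ← row2 − (4)·row0  ⇒  L[2][0]=4, U row2=(0, 4, 2)
Step 2: pivot at (1,1) is 4.
  row2 ← row2 − (1)·row1  ⇒  L[2][1]=1, U row2=(0, 0, 3)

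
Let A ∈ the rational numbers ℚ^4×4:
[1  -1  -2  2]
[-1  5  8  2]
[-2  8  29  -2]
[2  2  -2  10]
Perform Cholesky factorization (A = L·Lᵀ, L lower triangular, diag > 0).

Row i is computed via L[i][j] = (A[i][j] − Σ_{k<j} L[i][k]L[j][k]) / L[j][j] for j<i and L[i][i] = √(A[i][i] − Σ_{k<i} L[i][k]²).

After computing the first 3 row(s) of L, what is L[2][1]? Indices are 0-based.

Step 1: L[0][0] = √(1) = 1.
  L[1][0] = (-1) / L[0][0] = -1.
Step 2: L[1][1] = √(4) = 2.
  L[2][0] = (-2) / L[0][0] = -2.
  L[2][1] = (6) / L[1][1] = 3.
Step 3: L[2][2] = √(16) = 4.

L[2][1] = 3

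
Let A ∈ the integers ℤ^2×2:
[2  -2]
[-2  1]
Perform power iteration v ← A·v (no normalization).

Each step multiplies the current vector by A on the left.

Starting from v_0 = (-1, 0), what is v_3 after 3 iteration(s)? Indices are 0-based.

v_3 = (-28, 22)

v_0 = (-1, 0).
v_1 = A·v_0 = (-2, 2).
v_2 = A·v_1 = (-8, 6).
v_3 = A·v_2 = (-28, 22).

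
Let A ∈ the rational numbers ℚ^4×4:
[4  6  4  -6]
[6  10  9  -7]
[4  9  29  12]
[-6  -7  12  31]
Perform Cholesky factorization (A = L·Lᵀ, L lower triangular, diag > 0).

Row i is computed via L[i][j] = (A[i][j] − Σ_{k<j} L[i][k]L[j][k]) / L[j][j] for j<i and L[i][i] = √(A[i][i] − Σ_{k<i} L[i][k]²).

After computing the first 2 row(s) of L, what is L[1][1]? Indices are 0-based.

L[1][1] = 1

Step 1: L[0][0] = √(4) = 2.
  L[1][0] = (6) / L[0][0] = 3.
Step 2: L[1][1] = √(1) = 1.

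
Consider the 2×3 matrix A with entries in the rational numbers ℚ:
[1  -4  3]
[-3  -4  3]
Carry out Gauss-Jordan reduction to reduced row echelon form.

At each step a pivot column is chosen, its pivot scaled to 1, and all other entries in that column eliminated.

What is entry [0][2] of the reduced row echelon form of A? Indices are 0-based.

pivot(0,0)=1: scale R0 → (1, -4, 3)
  clear (1,0): R1 −= (-3)R0 → (0, -16, 12)
pivot(1,1)=-16: scale R1 → (0, 1, -3/4)
  clear (0,1): R0 −= (-4)R1 → (1, 0, 0)

M[0][2] = 0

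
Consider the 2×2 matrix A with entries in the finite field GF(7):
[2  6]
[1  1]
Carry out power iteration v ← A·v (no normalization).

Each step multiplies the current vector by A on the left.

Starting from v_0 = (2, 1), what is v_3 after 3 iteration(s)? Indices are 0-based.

v_0 = (2, 1).
v_1 = A·v_0 = (3, 3).
v_2 = A·v_1 = (3, 6).
v_3 = A·v_2 = (0, 2).

v_3 = (0, 2)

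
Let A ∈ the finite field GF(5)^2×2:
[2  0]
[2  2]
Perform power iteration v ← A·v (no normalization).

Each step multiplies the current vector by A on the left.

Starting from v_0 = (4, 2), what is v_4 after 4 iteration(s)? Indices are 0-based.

v_0 = (4, 2).
v_1 = A·v_0 = (3, 2).
v_2 = A·v_1 = (1, 0).
v_3 = A·v_2 = (2, 2).
v_4 = A·v_3 = (4, 3).

v_4 = (4, 3)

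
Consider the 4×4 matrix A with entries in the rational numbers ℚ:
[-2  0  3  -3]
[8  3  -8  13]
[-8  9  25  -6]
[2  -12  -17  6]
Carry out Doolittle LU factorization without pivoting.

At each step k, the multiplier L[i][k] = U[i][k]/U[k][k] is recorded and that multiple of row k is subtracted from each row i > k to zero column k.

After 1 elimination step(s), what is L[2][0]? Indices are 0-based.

[col 0] pivot -2
  R1 -= -4*R0 → (0, 3, 4, 1)  (L[1][0] := -4)
  R2 -= 4*R0 → (0, 9, 13, 6)  (L[2][0] := 4)
  R3 -= -1*R0 → (0, -12, -14, 3)  (L[3][0] := -1)

L[2][0] = 4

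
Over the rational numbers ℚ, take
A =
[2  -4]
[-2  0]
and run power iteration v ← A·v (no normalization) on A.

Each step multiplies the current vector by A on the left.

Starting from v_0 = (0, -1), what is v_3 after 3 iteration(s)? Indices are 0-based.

v_0 = (0, -1).
v_1 = A·v_0 = (4, 0).
v_2 = A·v_1 = (8, -8).
v_3 = A·v_2 = (48, -16).

v_3 = (48, -16)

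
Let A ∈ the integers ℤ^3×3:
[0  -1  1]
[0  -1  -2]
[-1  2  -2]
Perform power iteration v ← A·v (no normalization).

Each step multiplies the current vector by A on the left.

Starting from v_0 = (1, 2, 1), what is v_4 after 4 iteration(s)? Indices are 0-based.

v_4 = (1, -50, 9)

v_0 = (1, 2, 1).
v_1 = A·v_0 = (-1, -4, 1).
v_2 = A·v_1 = (5, 2, -9).
v_3 = A·v_2 = (-11, 16, 17).
v_4 = A·v_3 = (1, -50, 9).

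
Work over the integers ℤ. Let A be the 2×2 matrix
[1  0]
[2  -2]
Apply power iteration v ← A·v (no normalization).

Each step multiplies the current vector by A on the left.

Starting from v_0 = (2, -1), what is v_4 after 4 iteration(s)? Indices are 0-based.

v_0 = (2, -1).
v_1 = A·v_0 = (2, 6).
v_2 = A·v_1 = (2, -8).
v_3 = A·v_2 = (2, 20).
v_4 = A·v_3 = (2, -36).

v_4 = (2, -36)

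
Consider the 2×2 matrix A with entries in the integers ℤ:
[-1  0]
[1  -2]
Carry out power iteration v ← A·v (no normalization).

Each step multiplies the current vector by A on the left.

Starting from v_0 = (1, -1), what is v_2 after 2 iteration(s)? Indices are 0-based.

v_0 = (1, -1).
v_1 = A·v_0 = (-1, 3).
v_2 = A·v_1 = (1, -7).

v_2 = (1, -7)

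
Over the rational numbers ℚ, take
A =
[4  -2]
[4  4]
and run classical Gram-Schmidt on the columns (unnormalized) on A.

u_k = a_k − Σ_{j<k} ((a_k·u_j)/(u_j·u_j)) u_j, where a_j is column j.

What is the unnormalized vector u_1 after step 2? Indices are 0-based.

Step 1: u_0 = a_0 = (4, 4).
Step 2: u_1 = a_1 − (1/4)·u_0 = (-3, 3).

u_1 = (-3, 3)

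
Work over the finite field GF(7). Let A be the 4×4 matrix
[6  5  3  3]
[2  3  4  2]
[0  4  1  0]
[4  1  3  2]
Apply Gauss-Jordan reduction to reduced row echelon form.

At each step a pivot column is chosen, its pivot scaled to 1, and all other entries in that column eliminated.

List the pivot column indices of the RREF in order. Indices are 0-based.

[1] R0 /= 6  ⇒  (1, 2, 4, 4)
     R1 -= 2·R0  ⇒  (0, 6, 3, 1)
     R3 -= 4·R0  ⇒  (0, 0, 1, 0)
[2] R1 /= 6  ⇒  (0, 1, 4, 6)
     R0 -= 2·R1  ⇒  (1, 0, 3, 6)
     R2 -= 4·R1  ⇒  (0, 0, 6, 4)
[3] R2 /= 6  ⇒  (0, 0, 1, 3)
     R0 -= 3·R2  ⇒  (1, 0, 0, 4)
     R1 -= 4·R2  ⇒  (0, 1, 0, 1)
     R3 -= 1·R2  ⇒  (0, 0, 0, 4)
[4] R3 /= 4  ⇒  (0, 0, 0, 1)
     R0 -= 4·R3  ⇒  (1, 0, 0, 0)
     R1 -= 1·R3  ⇒  (0, 1, 0, 0)
     R2 -= 3·R3  ⇒  (0, 0, 1, 0)

pivot columns: 0, 1, 2, 3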